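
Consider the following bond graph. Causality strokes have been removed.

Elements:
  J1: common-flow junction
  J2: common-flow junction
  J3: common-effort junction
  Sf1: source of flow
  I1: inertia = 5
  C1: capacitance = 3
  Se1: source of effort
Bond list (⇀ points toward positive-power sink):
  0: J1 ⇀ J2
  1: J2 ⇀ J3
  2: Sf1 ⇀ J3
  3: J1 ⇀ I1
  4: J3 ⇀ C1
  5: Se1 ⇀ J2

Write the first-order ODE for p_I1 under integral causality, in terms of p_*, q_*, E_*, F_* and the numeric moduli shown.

dp_I1/dt = E_Se1 - q_C1/3

#2 |Sf1  (source Sf1 imposes f)
#5 |J2  (source Se1 imposes e)
#3 |I1  (I1: I, integral causality)
#0 |J1  (J1 flow already set via bond 3)
#1 |J2  (common-f at J2 fixed by 0)
#4 |J3  (J3: last free bond brings effort in)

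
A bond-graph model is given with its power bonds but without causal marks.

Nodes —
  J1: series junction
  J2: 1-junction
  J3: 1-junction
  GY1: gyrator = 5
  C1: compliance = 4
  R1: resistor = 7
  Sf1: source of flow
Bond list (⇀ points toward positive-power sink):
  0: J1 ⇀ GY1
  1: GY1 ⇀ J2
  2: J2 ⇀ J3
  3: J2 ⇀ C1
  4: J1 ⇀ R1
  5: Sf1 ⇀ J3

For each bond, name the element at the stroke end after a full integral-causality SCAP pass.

#0 |J1
#1 |J2
#2 |J3
#3 |J2
#4 |R1
#5 |Sf1

β5 |Sf1  (Sf1: flow source, stroke at near end)
β2 |J3  (common-f at J3 fixed by 5)
β1 |J2  (common-f at J2 fixed by 2)
β3 |J2  (common-f at J2 fixed by 2)
β0 |J1  (through GY1, causality inverts; strokes same side of GY1)
β4 |R1  (J1 needs exactly one f-in)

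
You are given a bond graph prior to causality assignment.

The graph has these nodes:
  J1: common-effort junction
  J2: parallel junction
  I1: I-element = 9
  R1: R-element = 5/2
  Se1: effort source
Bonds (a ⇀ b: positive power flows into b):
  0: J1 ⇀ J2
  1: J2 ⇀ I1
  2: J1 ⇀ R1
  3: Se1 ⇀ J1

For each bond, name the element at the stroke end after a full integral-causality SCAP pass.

bond 0 |J2
bond 1 |I1
bond 2 |R1
bond 3 |J1

β3 stroke at J1  (Se1 fixes effort; stroke away)
β0 stroke at J2  (J1: bond 3 brought effort, rest push out)
β2 stroke at R1  (common-e at J1 fixed by 3)
β1 stroke at I1  (J2: bond 0 brought effort, rest push out)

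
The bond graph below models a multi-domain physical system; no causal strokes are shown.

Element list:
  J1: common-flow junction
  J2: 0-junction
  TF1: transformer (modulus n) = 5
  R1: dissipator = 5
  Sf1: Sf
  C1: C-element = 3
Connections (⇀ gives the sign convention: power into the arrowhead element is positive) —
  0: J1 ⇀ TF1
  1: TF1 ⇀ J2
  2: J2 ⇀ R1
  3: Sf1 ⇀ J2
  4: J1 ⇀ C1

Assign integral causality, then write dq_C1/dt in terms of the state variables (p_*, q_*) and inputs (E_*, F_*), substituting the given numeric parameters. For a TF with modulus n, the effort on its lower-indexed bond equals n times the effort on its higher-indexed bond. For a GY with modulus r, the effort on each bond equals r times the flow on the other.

dq_C1/dt = -F_Sf1/5 - q_C1/375

#3 stroke at Sf1  (Sf1: flow source, stroke at near end)
#4 stroke at J1  (C1 outputs effort q/C1)
#0 stroke at TF1  (only one flow-in slot at J1)
#1 stroke at J2  (TF1 one-in-one-out from 0)
#2 stroke at R1  (J2 effort already set via bond 1)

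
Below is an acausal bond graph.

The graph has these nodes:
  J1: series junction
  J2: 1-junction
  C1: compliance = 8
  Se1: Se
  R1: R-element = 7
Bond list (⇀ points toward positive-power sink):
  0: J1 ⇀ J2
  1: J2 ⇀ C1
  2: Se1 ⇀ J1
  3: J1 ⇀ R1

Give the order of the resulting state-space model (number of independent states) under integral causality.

#2 →J1  (Se1: effort source, stroke at far end)
#1 →J2  (prefer integral on C1)
#0 →J1  (J2 needs exactly one f-in)
#3 →R1  (only one flow-in slot at J1)

1  (C1 all integral)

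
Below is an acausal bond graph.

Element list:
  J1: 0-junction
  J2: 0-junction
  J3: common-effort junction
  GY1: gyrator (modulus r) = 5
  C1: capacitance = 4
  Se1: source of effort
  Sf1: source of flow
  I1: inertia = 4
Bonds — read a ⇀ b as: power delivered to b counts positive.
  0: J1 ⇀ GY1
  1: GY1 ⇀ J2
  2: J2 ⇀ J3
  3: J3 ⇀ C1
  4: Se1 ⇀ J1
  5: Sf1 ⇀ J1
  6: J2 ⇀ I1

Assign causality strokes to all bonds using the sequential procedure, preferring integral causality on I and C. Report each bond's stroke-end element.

bond 0 stroke→GY1
bond 1 stroke→GY1
bond 2 stroke→J2
bond 3 stroke→J3
bond 4 stroke→J1
bond 5 stroke→Sf1
bond 6 stroke→I1

β4 stroke at J1  (Se1 (Se) sets effort on bond)
β5 stroke at Sf1  (Sf1: flow source, stroke at near end)
β0 stroke at GY1  (J1 effort already set via bond 4)
β1 stroke at GY1  (through GY1, causality inverts; strokes same side of GY1)
β3 stroke at J3  (C1: C, integral causality)
β2 stroke at J2  (common-e at J3 fixed by 3)
β6 stroke at I1  (J2 effort already set via bond 2)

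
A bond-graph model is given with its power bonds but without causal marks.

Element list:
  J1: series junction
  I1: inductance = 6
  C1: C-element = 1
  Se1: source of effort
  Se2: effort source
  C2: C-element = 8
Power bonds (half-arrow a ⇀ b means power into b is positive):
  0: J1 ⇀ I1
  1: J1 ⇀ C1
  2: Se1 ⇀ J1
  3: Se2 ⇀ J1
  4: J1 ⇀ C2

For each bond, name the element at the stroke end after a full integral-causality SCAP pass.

#0 |I1
#1 |J1
#2 |J1
#3 |J1
#4 |J1

b2 stroke at J1  (source Se1 imposes e)
b3 stroke at J1  (Se2: effort source, stroke at far end)
b0 stroke at I1  (prefer integral on I1)
b1 stroke at J1  (1-jn J1 has f-setter on 0)
b4 stroke at J1  (J1: bond 0 brought flow, rest push out)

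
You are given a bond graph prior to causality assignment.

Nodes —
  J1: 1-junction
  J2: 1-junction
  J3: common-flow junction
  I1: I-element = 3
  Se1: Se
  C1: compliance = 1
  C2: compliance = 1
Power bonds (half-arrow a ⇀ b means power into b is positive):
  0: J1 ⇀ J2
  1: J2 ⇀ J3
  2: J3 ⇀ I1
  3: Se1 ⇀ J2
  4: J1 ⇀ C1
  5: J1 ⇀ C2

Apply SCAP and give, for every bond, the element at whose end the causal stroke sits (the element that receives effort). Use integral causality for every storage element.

b3 stroke at J2  (Se1 fixes effort; stroke away)
b2 stroke at I1  (I1 integral (f out))
b1 stroke at J3  (J3 flow already set via bond 2)
b0 stroke at J2  (J2: bond 1 brought flow, rest push out)
b4 stroke at J1  (J1: bond 0 brought flow, rest push out)
b5 stroke at J1  (J1: bond 0 brought flow, rest push out)

β0 →J2
β1 →J3
β2 →I1
β3 →J2
β4 →J1
β5 →J1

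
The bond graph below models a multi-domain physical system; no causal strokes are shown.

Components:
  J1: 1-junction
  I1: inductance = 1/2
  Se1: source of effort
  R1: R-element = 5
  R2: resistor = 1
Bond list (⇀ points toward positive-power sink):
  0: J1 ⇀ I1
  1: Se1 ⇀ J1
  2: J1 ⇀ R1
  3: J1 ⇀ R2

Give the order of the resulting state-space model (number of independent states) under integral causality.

bond 1 →J1  (Se1 fixes effort; stroke away)
bond 0 →I1  (I1 integral (f out))
bond 2 →J1  (common-f at J1 fixed by 0)
bond 3 →J1  (1-jn J1 has f-setter on 0)

1  (I1 all integral)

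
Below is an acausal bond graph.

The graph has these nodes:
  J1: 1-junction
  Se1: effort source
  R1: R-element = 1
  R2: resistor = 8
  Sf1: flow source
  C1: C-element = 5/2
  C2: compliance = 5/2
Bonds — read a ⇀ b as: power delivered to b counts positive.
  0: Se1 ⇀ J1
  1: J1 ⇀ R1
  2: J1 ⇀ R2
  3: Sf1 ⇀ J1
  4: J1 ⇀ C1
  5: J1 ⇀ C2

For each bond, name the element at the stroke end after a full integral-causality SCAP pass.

β0 |J1  (Se1: effort source, stroke at far end)
β3 |Sf1  (Sf1: flow source, stroke at near end)
β1 |J1  (1-jn J1 has f-setter on 3)
β2 |J1  (common-f at J1 fixed by 3)
β4 |J1  (1-jn J1 has f-setter on 3)
β5 |J1  (1-jn J1 has f-setter on 3)

β0 →J1
β1 →J1
β2 →J1
β3 →Sf1
β4 →J1
β5 →J1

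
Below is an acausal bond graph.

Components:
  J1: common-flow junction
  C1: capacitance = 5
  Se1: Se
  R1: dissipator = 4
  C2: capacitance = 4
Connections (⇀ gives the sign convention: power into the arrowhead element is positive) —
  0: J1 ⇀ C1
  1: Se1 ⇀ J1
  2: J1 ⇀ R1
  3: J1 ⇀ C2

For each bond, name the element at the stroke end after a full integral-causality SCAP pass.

β1 stroke at J1  (Se1 fixes effort; stroke away)
β0 stroke at J1  (prefer integral on C1)
β3 stroke at J1  (C2: C, integral causality)
β2 stroke at R1  (J1: last free bond brings flow in)

#0 stroke at J1
#1 stroke at J1
#2 stroke at R1
#3 stroke at J1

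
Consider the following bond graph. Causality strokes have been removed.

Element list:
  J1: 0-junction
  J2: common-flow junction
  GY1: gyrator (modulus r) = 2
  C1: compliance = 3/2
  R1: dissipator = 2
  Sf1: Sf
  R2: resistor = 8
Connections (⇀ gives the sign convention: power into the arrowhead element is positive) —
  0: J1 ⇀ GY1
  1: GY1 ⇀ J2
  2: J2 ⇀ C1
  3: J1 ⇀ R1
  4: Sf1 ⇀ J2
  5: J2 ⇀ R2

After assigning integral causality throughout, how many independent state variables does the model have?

1  (C1 all integral)

b4 →Sf1  (Sf1 fixes flow; stroke at Sf1)
b1 →J2  (J2: bond 4 brought flow, rest push out)
b2 →J2  (common-f at J2 fixed by 4)
b5 →J2  (common-f at J2 fixed by 4)
b0 →J1  (GY1: gyrator matches bond 1)
b3 →R1  (common-e at J1 fixed by 0)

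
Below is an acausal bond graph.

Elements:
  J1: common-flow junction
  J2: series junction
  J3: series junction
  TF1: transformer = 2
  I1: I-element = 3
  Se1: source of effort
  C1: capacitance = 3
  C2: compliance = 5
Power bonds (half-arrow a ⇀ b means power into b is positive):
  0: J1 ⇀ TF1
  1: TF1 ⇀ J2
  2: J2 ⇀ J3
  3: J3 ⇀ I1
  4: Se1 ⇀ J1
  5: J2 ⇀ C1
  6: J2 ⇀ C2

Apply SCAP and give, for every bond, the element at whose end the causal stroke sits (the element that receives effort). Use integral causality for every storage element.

β0 |TF1
β1 |J2
β2 |J3
β3 |I1
β4 |J1
β5 |J2
β6 |J2

β4 stroke→J1  (Se1: effort source, stroke at far end)
β0 stroke→TF1  (J1 needs exactly one f-in)
β1 stroke→J2  (TF1: transformer flips bond 0)
β3 stroke→I1  (I1 integral (f out))
β2 stroke→J3  (1-jn J3 has f-setter on 3)
β5 stroke→J2  (common-f at J2 fixed by 2)
β6 stroke→J2  (J2 flow already set via bond 2)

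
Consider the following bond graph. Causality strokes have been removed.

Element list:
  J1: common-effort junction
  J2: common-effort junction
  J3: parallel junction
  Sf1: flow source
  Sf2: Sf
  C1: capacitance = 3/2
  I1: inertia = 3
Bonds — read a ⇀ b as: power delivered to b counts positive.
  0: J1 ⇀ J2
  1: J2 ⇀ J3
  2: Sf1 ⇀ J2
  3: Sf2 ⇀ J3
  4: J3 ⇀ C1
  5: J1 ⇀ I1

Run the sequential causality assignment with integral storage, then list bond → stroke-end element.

β0 stroke at J1
β1 stroke at J2
β2 stroke at Sf1
β3 stroke at Sf2
β4 stroke at J3
β5 stroke at I1

#2 →Sf1  (source Sf1 imposes f)
#3 →Sf2  (Sf2 (Sf) sets flow on bond)
#4 →J3  (C1 outputs effort q/C1)
#1 →J2  (J3: bond 4 brought effort, rest push out)
#0 →J1  (common-e at J2 fixed by 1)
#5 →I1  (J1: bond 0 brought effort, rest push out)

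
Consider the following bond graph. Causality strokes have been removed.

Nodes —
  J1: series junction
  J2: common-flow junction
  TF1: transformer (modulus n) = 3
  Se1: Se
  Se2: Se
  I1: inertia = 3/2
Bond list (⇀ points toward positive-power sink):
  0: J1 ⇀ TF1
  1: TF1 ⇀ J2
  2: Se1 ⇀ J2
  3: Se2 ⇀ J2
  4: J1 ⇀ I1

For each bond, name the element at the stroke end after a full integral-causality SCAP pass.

bond 0 stroke→J1
bond 1 stroke→TF1
bond 2 stroke→J2
bond 3 stroke→J2
bond 4 stroke→I1

bond 2 stroke at J2  (Se1: effort source, stroke at far end)
bond 3 stroke at J2  (source Se2 imposes e)
bond 1 stroke at TF1  (closing 1-jn rule on J2)
bond 0 stroke at J1  (TF1: transformer flips bond 1)
bond 4 stroke at I1  (only one flow-in slot at J1)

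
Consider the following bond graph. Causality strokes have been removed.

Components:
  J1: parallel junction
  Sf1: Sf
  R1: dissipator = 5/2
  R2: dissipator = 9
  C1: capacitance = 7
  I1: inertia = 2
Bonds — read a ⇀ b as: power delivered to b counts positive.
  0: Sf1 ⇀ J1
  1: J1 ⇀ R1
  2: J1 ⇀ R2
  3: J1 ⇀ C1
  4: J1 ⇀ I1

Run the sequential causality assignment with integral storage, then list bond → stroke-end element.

#0 →Sf1
#1 →R1
#2 →R2
#3 →J1
#4 →I1

β0 stroke at Sf1  (source Sf1 imposes f)
β3 stroke at J1  (C1: C, integral causality)
β1 stroke at R1  (J1 effort already set via bond 3)
β2 stroke at R2  (J1: bond 3 brought effort, rest push out)
β4 stroke at I1  (0-jn J1 has e-setter on 3)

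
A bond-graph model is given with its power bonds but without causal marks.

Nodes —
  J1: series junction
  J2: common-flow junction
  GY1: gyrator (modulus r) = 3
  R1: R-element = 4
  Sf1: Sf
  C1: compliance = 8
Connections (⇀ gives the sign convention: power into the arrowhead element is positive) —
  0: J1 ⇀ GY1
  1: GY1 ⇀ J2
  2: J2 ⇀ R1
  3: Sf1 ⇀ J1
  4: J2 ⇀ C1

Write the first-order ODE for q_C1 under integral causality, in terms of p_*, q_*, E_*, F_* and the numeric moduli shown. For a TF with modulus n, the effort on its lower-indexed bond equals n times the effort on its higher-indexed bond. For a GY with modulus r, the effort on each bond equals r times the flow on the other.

dq_C1/dt = 3*F_Sf1/4 - q_C1/32

bond 3 |Sf1  (Sf1 fixes flow; stroke at Sf1)
bond 0 |J1  (1-jn J1 has f-setter on 3)
bond 1 |J2  (through GY1, causality inverts; strokes same side of GY1)
bond 4 |J2  (prefer integral on C1)
bond 2 |R1  (J2: last free bond brings flow in)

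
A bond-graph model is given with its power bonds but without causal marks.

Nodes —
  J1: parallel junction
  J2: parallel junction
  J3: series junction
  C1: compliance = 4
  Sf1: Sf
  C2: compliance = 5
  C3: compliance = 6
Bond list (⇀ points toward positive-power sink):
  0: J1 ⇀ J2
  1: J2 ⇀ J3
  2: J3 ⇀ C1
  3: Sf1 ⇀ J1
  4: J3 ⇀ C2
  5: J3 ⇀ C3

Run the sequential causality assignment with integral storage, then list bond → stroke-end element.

β3 stroke at Sf1  (Sf1: flow source, stroke at near end)
β0 stroke at J1  (J1 needs exactly one e-in)
β1 stroke at J2  (closing 0-jn rule on J2)
β2 stroke at J3  (J3: bond 1 brought flow, rest push out)
β4 stroke at J3  (1-jn J3 has f-setter on 1)
β5 stroke at J3  (1-jn J3 has f-setter on 1)

β0 |J1
β1 |J2
β2 |J3
β3 |Sf1
β4 |J3
β5 |J3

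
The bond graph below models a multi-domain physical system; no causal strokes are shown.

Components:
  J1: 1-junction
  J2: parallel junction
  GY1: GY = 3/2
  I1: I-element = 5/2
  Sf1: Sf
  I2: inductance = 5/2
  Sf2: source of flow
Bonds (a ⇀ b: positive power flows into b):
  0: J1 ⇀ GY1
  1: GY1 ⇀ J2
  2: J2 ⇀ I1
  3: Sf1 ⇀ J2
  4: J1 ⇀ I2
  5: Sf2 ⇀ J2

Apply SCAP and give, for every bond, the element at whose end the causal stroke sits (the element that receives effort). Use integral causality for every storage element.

bond 0 |J1
bond 1 |J2
bond 2 |I1
bond 3 |Sf1
bond 4 |I2
bond 5 |Sf2

#3 →Sf1  (Sf1: flow source, stroke at near end)
#5 →Sf2  (Sf2: flow source, stroke at near end)
#2 →I1  (I1: I, integral causality)
#1 →J2  (closing 0-jn rule on J2)
#0 →J1  (GY GY1: same side as bond 1)
#4 →I2  (J1: last free bond brings flow in)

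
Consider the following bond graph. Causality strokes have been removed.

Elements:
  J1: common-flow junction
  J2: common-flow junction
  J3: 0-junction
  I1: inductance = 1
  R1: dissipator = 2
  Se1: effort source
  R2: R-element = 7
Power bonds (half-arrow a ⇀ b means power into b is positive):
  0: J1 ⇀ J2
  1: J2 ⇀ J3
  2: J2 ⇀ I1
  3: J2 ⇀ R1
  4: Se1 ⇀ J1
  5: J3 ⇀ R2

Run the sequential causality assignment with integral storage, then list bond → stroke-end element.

#0 stroke→J2
#1 stroke→J2
#2 stroke→I1
#3 stroke→J2
#4 stroke→J1
#5 stroke→J3

β4 →J1  (Se1 fixes effort; stroke away)
β0 →J2  (J1: last free bond brings flow in)
β2 →I1  (I1 integral (f out))
β1 →J2  (J2: bond 2 brought flow, rest push out)
β3 →J2  (common-f at J2 fixed by 2)
β5 →J3  (J3 needs exactly one e-in)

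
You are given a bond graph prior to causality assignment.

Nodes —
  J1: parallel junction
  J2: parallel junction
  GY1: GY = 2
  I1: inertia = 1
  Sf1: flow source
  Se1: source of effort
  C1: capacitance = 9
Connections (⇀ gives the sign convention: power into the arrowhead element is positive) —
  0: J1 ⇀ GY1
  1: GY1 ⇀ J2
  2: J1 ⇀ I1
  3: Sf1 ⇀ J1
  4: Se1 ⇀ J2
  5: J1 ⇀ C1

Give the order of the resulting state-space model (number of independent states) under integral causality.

b3 stroke at Sf1  (Sf1 fixes flow; stroke at Sf1)
b4 stroke at J2  (source Se1 imposes e)
b1 stroke at GY1  (common-e at J2 fixed by 4)
b0 stroke at GY1  (through GY1, causality inverts; strokes same side of GY1)
b2 stroke at I1  (I1: I, integral causality)
b5 stroke at J1  (J1 needs exactly one e-in)

2  (C1, I1 all integral)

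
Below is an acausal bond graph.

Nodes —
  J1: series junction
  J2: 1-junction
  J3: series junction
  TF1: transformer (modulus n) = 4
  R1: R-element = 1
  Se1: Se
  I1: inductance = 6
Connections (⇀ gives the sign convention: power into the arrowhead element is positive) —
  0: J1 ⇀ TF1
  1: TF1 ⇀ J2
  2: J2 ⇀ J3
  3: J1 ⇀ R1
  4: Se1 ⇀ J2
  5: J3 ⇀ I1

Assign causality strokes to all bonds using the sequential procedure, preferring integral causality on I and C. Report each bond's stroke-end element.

#0 →TF1
#1 →J2
#2 →J3
#3 →J1
#4 →J2
#5 →I1

#4 |J2  (Se1: effort source, stroke at far end)
#5 |I1  (I1: I, integral causality)
#2 |J3  (common-f at J3 fixed by 5)
#1 |J2  (common-f at J2 fixed by 2)
#0 |TF1  (through TF1, causality passes straight; one stroke at TF1)
#3 |J1  (common-f at J1 fixed by 0)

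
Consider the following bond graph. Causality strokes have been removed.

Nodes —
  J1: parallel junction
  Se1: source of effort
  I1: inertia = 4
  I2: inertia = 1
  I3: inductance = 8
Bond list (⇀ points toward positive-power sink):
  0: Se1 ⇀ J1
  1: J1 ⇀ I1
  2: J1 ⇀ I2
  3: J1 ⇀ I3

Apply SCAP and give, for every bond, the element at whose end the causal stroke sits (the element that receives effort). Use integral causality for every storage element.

β0 →J1  (Se1 (Se) sets effort on bond)
β1 →I1  (common-e at J1 fixed by 0)
β2 →I2  (J1: bond 0 brought effort, rest push out)
β3 →I3  (common-e at J1 fixed by 0)

bond 0 →J1
bond 1 →I1
bond 2 →I2
bond 3 →I3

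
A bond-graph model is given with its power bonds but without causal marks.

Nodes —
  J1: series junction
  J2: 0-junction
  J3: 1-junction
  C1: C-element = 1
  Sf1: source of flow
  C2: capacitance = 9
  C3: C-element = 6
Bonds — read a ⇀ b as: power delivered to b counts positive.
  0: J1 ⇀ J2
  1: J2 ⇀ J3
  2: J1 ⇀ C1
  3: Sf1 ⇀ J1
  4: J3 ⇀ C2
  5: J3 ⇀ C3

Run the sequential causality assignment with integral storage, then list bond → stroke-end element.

#3 stroke→Sf1  (Sf1 (Sf) sets flow on bond)
#0 stroke→J1  (J1: bond 3 brought flow, rest push out)
#2 stroke→J1  (J1: bond 3 brought flow, rest push out)
#1 stroke→J2  (closing 0-jn rule on J2)
#4 stroke→J3  (1-jn J3 has f-setter on 1)
#5 stroke→J3  (common-f at J3 fixed by 1)

#0 stroke→J1
#1 stroke→J2
#2 stroke→J1
#3 stroke→Sf1
#4 stroke→J3
#5 stroke→J3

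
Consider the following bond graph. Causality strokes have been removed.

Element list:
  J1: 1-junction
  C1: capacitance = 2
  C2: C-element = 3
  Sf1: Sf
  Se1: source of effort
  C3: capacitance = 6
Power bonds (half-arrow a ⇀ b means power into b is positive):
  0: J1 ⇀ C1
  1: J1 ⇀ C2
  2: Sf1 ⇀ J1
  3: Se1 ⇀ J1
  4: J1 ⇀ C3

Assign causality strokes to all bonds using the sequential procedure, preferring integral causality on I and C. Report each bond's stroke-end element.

β0 |J1
β1 |J1
β2 |Sf1
β3 |J1
β4 |J1

#2 stroke→Sf1  (Sf1: flow source, stroke at near end)
#3 stroke→J1  (Se1 (Se) sets effort on bond)
#0 stroke→J1  (J1 flow already set via bond 2)
#1 stroke→J1  (J1: bond 2 brought flow, rest push out)
#4 stroke→J1  (1-jn J1 has f-setter on 2)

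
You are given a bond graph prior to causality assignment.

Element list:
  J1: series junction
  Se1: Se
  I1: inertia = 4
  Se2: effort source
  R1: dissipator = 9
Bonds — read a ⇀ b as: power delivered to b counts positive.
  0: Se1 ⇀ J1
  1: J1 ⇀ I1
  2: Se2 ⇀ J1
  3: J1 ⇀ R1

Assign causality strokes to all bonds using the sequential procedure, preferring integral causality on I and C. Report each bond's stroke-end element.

bond 0 stroke→J1  (Se1: effort source, stroke at far end)
bond 2 stroke→J1  (Se2: effort source, stroke at far end)
bond 1 stroke→I1  (I1 outputs flow p/I1)
bond 3 stroke→J1  (J1 flow already set via bond 1)

#0 stroke→J1
#1 stroke→I1
#2 stroke→J1
#3 stroke→J1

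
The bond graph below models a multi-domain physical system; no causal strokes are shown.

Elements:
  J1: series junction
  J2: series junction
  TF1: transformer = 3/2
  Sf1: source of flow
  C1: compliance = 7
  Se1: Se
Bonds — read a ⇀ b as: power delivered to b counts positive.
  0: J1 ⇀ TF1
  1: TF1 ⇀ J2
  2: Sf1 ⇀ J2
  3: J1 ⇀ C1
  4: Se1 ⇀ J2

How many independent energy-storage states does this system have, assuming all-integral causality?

bond 2 stroke at Sf1  (Sf1 (Sf) sets flow on bond)
bond 4 stroke at J2  (Se1 fixes effort; stroke away)
bond 1 stroke at J2  (J2: bond 2 brought flow, rest push out)
bond 0 stroke at TF1  (through TF1, causality passes straight; one stroke at TF1)
bond 3 stroke at J1  (common-f at J1 fixed by 0)

1  (C1 all integral)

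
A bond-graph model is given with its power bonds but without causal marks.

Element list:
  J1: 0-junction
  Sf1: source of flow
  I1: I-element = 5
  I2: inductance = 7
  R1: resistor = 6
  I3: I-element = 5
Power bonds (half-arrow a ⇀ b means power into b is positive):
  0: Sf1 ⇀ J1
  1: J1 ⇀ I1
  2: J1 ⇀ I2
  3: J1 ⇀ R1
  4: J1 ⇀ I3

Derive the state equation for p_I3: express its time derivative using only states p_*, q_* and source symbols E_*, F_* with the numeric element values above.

bond 0 |Sf1  (Sf1 fixes flow; stroke at Sf1)
bond 1 |I1  (I1 integral (f out))
bond 2 |I2  (I2: I, integral causality)
bond 4 |I3  (prefer integral on I3)
bond 3 |J1  (J1: last free bond brings effort in)

dp_I3/dt = 6*F_Sf1 - 6*p_I1/5 - 6*p_I2/7 - 6*p_I3/5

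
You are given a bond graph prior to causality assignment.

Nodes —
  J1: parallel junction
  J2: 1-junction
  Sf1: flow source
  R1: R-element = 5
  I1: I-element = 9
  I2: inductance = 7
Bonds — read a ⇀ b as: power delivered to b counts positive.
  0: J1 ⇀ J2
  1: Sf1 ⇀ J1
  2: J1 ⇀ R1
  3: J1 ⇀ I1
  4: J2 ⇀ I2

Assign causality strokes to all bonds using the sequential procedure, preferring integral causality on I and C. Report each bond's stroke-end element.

β0 |J2
β1 |Sf1
β2 |J1
β3 |I1
β4 |I2

β1 |Sf1  (Sf1 fixes flow; stroke at Sf1)
β3 |I1  (I1: I, integral causality)
β4 |I2  (I2 outputs flow p/I2)
β0 |J2  (1-jn J2 has f-setter on 4)
β2 |J1  (closing 0-jn rule on J1)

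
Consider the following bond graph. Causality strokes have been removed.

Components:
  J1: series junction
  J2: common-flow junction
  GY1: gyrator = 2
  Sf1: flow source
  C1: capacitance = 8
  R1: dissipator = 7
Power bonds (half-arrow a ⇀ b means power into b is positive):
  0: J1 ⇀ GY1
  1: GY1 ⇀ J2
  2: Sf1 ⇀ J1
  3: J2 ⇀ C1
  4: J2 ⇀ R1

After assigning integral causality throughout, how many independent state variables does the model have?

1  (C1 all integral)

bond 2 |Sf1  (Sf1 fixes flow; stroke at Sf1)
bond 0 |J1  (common-f at J1 fixed by 2)
bond 1 |J2  (GY GY1: same side as bond 0)
bond 3 |J2  (C1: C, integral causality)
bond 4 |R1  (closing 1-jn rule on J2)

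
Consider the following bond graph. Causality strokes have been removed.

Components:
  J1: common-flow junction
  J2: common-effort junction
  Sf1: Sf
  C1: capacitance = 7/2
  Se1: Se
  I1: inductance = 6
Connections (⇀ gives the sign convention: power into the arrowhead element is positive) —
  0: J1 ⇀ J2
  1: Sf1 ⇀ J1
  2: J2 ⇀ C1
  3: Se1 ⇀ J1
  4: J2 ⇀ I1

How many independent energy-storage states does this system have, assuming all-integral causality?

β1 stroke→Sf1  (source Sf1 imposes f)
β3 stroke→J1  (Se1 (Se) sets effort on bond)
β0 stroke→J1  (1-jn J1 has f-setter on 1)
β2 stroke→J2  (prefer integral on C1)
β4 stroke→I1  (J2 effort already set via bond 2)

2  (C1, I1 all integral)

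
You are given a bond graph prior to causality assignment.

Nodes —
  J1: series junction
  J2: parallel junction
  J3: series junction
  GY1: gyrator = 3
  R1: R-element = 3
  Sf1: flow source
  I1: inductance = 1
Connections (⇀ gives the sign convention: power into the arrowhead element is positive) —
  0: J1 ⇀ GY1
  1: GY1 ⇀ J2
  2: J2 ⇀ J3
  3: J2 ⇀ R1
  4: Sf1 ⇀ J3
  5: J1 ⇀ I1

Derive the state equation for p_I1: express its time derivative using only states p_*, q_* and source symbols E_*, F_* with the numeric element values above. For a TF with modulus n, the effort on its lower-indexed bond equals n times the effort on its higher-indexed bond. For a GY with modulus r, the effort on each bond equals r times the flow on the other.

dp_I1/dt = -3*F_Sf1 - 3*p_I1

bond 4 →Sf1  (source Sf1 imposes f)
bond 2 →J3  (1-jn J3 has f-setter on 4)
bond 5 →I1  (I1 outputs flow p/I1)
bond 0 →J1  (common-f at J1 fixed by 5)
bond 1 →J2  (through GY1, causality inverts; strokes same side of GY1)
bond 3 →R1  (0-jn J2 has e-setter on 1)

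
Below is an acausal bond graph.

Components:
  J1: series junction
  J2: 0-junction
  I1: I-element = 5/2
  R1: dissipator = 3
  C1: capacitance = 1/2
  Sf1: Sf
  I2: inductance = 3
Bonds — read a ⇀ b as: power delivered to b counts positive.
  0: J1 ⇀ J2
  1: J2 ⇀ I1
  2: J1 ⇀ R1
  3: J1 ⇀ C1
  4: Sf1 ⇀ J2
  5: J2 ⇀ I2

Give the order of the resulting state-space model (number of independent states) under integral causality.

3  (C1, I1, I2 all integral)

#4 →Sf1  (Sf1: flow source, stroke at near end)
#1 →I1  (I1: I, integral causality)
#3 →J1  (C1: C, integral causality)
#5 →I2  (I2 outputs flow p/I2)
#0 →J2  (closing 0-jn rule on J2)
#2 →J1  (J1: bond 0 brought flow, rest push out)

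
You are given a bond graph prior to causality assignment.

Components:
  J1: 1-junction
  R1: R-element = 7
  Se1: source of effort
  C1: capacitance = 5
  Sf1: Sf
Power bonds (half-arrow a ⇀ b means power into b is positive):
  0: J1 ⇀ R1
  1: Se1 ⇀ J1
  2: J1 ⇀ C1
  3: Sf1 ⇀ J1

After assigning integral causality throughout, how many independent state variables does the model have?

1  (C1 all integral)

bond 1 stroke→J1  (Se1 (Se) sets effort on bond)
bond 3 stroke→Sf1  (Sf1 fixes flow; stroke at Sf1)
bond 0 stroke→J1  (J1: bond 3 brought flow, rest push out)
bond 2 stroke→J1  (1-jn J1 has f-setter on 3)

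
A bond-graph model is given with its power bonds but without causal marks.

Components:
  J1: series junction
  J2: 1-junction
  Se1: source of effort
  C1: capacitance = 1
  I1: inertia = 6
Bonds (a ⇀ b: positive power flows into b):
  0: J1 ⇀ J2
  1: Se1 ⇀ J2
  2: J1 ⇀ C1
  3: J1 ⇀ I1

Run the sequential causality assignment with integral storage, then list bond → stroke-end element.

#1 stroke at J2  (Se1: effort source, stroke at far end)
#0 stroke at J1  (closing 1-jn rule on J2)
#2 stroke at J1  (prefer integral on C1)
#3 stroke at I1  (J1 needs exactly one f-in)

#0 |J1
#1 |J2
#2 |J1
#3 |I1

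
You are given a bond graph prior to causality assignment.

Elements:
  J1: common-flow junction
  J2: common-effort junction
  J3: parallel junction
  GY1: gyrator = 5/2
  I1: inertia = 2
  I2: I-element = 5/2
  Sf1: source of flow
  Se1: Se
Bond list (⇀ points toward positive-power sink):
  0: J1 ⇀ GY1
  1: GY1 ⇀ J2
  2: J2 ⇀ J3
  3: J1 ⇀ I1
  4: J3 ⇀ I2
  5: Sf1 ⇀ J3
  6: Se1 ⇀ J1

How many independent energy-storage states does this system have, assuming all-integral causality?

b5 |Sf1  (Sf1 fixes flow; stroke at Sf1)
b6 |J1  (Se1: effort source, stroke at far end)
b3 |I1  (I1 outputs flow p/I1)
b0 |J1  (common-f at J1 fixed by 3)
b1 |J2  (through GY1, causality inverts; strokes same side of GY1)
b2 |J3  (common-e at J2 fixed by 1)
b4 |I2  (0-jn J3 has e-setter on 2)

2  (I1, I2 all integral)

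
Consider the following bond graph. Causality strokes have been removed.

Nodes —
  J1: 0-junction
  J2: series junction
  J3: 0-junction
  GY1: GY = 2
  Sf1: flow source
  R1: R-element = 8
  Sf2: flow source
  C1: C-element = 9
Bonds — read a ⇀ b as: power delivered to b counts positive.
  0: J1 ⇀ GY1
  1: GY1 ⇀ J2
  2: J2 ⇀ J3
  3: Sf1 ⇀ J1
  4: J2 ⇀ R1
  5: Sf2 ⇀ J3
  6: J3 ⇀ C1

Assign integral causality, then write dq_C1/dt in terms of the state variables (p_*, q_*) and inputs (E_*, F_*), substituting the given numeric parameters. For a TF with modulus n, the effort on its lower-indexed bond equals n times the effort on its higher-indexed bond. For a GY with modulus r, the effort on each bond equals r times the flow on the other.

dq_C1/dt = F_Sf1/4 + F_Sf2 - q_C1/72

β3 →Sf1  (Sf1 fixes flow; stroke at Sf1)
β5 →Sf2  (Sf2 (Sf) sets flow on bond)
β0 →J1  (J1 needs exactly one e-in)
β1 →J2  (GY1 both-in/both-out from 0)
β6 →J3  (C1: C, integral causality)
β2 →J2  (0-jn J3 has e-setter on 6)
β4 →R1  (J2: last free bond brings flow in)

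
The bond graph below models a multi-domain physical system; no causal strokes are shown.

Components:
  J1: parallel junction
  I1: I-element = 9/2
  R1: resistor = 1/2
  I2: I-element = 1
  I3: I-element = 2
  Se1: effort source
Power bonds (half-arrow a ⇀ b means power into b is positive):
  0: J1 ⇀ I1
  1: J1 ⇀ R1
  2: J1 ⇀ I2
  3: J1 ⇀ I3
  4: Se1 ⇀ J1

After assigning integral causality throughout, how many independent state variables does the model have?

#4 stroke→J1  (Se1 fixes effort; stroke away)
#0 stroke→I1  (common-e at J1 fixed by 4)
#1 stroke→R1  (J1 effort already set via bond 4)
#2 stroke→I2  (J1 effort already set via bond 4)
#3 stroke→I3  (J1 effort already set via bond 4)

3  (I1, I2, I3 all integral)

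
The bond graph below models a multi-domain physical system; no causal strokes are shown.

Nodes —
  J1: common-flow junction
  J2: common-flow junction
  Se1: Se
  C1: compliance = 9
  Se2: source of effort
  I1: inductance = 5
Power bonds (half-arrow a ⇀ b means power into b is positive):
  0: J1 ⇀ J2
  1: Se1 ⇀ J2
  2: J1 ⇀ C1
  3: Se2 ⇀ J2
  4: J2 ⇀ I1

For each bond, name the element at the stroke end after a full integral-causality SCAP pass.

β1 |J2  (Se1 (Se) sets effort on bond)
β3 |J2  (Se2: effort source, stroke at far end)
β2 |J1  (C1 outputs effort q/C1)
β0 |J2  (only one flow-in slot at J1)
β4 |I1  (J2: last free bond brings flow in)

#0 |J2
#1 |J2
#2 |J1
#3 |J2
#4 |I1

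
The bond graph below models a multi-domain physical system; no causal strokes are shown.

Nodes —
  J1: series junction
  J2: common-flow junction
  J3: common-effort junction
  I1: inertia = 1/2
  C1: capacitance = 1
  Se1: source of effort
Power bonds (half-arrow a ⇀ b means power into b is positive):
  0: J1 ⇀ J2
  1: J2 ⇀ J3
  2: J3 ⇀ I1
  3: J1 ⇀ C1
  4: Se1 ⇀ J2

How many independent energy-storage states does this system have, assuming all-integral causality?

2  (C1, I1 all integral)

bond 4 stroke→J2  (Se1: effort source, stroke at far end)
bond 2 stroke→I1  (I1: I, integral causality)
bond 1 stroke→J3  (J3 needs exactly one e-in)
bond 0 stroke→J2  (1-jn J2 has f-setter on 1)
bond 3 stroke→J1  (J1: bond 0 brought flow, rest push out)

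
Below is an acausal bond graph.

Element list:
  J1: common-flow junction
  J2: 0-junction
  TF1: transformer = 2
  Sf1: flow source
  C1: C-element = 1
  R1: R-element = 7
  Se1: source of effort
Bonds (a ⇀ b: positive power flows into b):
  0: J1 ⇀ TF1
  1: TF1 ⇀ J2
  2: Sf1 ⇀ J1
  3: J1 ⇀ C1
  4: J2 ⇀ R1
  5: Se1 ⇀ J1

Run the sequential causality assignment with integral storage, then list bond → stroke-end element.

β0 |J1
β1 |TF1
β2 |Sf1
β3 |J1
β4 |J2
β5 |J1

β2 →Sf1  (Sf1 (Sf) sets flow on bond)
β5 →J1  (Se1 fixes effort; stroke away)
β0 →J1  (J1: bond 2 brought flow, rest push out)
β3 →J1  (J1 flow already set via bond 2)
β1 →TF1  (TF1: transformer flips bond 0)
β4 →J2  (J2 needs exactly one e-in)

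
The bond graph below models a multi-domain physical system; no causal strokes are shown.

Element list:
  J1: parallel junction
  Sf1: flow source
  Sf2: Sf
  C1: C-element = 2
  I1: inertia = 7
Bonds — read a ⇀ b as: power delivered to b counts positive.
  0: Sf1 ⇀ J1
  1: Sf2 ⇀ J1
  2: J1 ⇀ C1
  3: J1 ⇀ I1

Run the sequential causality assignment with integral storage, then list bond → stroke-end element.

bond 0 →Sf1
bond 1 →Sf2
bond 2 →J1
bond 3 →I1

β0 stroke at Sf1  (source Sf1 imposes f)
β1 stroke at Sf2  (Sf2 fixes flow; stroke at Sf2)
β2 stroke at J1  (C1 integral (e out))
β3 stroke at I1  (J1 effort already set via bond 2)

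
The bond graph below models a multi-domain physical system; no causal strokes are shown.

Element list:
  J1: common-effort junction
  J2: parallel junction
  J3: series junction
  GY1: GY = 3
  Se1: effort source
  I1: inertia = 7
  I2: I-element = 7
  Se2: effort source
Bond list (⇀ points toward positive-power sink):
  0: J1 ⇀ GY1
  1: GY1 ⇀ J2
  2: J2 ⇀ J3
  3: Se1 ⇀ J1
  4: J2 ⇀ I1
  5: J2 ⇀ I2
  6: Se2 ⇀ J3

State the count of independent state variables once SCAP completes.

β3 →J1  (source Se1 imposes e)
β6 →J3  (Se2 (Se) sets effort on bond)
β0 →GY1  (J1 effort already set via bond 3)
β2 →J2  (J3 needs exactly one f-in)
β1 →GY1  (GY1 both-in/both-out from 0)
β4 →I1  (0-jn J2 has e-setter on 2)
β5 →I2  (0-jn J2 has e-setter on 2)

2  (I1, I2 all integral)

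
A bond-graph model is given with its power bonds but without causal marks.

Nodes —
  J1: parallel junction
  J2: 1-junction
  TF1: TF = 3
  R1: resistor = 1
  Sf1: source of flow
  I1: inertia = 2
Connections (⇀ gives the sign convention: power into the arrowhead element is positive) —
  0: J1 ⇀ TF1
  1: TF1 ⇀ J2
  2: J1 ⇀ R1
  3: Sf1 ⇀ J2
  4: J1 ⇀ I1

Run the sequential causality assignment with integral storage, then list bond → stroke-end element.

β0 stroke at TF1
β1 stroke at J2
β2 stroke at J1
β3 stroke at Sf1
β4 stroke at I1

β3 stroke→Sf1  (Sf1 (Sf) sets flow on bond)
β1 stroke→J2  (J2: bond 3 brought flow, rest push out)
β0 stroke→TF1  (through TF1, causality passes straight; one stroke at TF1)
β4 stroke→I1  (I1 integral (f out))
β2 stroke→J1  (J1 needs exactly one e-in)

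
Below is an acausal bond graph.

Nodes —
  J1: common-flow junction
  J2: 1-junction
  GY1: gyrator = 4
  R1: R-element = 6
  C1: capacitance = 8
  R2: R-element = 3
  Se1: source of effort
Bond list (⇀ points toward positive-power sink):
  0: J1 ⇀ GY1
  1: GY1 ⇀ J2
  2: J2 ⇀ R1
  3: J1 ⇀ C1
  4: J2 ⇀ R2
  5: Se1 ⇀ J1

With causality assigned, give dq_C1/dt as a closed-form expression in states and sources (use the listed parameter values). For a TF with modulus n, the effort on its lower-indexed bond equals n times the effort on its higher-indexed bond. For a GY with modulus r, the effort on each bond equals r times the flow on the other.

b5 stroke→J1  (Se1: effort source, stroke at far end)
b3 stroke→J1  (C1: C, integral causality)
b0 stroke→GY1  (J1: last free bond brings flow in)
b1 stroke→GY1  (GY GY1: same side as bond 0)
b2 stroke→J2  (common-f at J2 fixed by 1)
b4 stroke→J2  (1-jn J2 has f-setter on 1)

dq_C1/dt = 9*E_Se1/16 - 9*q_C1/128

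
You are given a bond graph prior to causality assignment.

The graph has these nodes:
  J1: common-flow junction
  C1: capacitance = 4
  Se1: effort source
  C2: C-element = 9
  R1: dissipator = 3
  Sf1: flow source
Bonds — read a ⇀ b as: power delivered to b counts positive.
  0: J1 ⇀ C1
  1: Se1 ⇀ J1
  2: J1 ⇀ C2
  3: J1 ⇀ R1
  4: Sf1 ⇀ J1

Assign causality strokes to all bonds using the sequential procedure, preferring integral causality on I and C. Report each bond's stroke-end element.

β1 |J1  (Se1 (Se) sets effort on bond)
β4 |Sf1  (Sf1: flow source, stroke at near end)
β0 |J1  (J1: bond 4 brought flow, rest push out)
β2 |J1  (J1 flow already set via bond 4)
β3 |J1  (J1 flow already set via bond 4)

β0 |J1
β1 |J1
β2 |J1
β3 |J1
β4 |Sf1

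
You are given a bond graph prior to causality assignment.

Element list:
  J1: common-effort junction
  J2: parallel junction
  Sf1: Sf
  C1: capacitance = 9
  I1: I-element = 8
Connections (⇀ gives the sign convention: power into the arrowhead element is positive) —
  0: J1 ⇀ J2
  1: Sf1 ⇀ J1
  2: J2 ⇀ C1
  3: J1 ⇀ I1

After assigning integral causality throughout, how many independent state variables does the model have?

#1 →Sf1  (Sf1: flow source, stroke at near end)
#2 →J2  (C1: C, integral causality)
#0 →J1  (J2 effort already set via bond 2)
#3 →I1  (J1 effort already set via bond 0)

2  (C1, I1 all integral)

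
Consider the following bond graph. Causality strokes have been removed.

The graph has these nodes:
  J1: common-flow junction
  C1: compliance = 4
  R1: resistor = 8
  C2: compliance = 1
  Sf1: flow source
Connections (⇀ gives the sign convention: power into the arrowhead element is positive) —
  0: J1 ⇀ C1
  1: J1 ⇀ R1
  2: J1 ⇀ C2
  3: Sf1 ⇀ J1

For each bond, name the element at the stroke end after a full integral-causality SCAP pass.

b3 →Sf1  (Sf1: flow source, stroke at near end)
b0 →J1  (J1: bond 3 brought flow, rest push out)
b1 →J1  (J1: bond 3 brought flow, rest push out)
b2 →J1  (J1: bond 3 brought flow, rest push out)

β0 |J1
β1 |J1
β2 |J1
β3 |Sf1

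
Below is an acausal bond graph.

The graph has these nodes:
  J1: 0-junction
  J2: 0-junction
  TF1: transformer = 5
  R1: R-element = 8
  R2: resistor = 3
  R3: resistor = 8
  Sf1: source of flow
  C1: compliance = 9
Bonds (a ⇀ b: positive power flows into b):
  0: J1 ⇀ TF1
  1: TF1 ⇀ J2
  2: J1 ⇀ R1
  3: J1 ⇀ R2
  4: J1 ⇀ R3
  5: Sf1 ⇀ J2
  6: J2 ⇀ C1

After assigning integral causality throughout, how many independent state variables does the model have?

1  (C1 all integral)

b5 stroke→Sf1  (Sf1 fixes flow; stroke at Sf1)
b6 stroke→J2  (C1 integral (e out))
b1 stroke→TF1  (0-jn J2 has e-setter on 6)
b0 stroke→J1  (TF1: transformer flips bond 1)
b2 stroke→R1  (J1: bond 0 brought effort, rest push out)
b3 stroke→R2  (common-e at J1 fixed by 0)
b4 stroke→R3  (common-e at J1 fixed by 0)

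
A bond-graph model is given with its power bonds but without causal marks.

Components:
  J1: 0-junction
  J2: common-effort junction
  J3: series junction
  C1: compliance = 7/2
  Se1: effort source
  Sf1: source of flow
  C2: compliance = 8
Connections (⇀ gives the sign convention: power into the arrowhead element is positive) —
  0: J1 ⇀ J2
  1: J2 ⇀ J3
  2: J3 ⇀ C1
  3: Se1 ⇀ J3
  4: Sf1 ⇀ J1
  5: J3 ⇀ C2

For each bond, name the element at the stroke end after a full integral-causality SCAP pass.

bond 3 stroke at J3  (Se1 (Se) sets effort on bond)
bond 4 stroke at Sf1  (Sf1 (Sf) sets flow on bond)
bond 0 stroke at J1  (J1: last free bond brings effort in)
bond 1 stroke at J2  (closing 0-jn rule on J2)
bond 2 stroke at J3  (J3: bond 1 brought flow, rest push out)
bond 5 stroke at J3  (common-f at J3 fixed by 1)

#0 stroke at J1
#1 stroke at J2
#2 stroke at J3
#3 stroke at J3
#4 stroke at Sf1
#5 stroke at J3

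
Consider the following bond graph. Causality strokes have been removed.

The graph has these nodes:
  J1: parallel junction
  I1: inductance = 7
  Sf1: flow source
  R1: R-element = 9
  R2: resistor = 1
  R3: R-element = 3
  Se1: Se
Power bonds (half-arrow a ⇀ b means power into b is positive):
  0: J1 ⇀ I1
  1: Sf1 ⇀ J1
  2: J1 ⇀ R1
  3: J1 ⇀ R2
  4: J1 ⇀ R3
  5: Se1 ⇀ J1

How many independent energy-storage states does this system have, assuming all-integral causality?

#1 stroke→Sf1  (source Sf1 imposes f)
#5 stroke→J1  (Se1 (Se) sets effort on bond)
#0 stroke→I1  (0-jn J1 has e-setter on 5)
#2 stroke→R1  (J1 effort already set via bond 5)
#3 stroke→R2  (J1: bond 5 brought effort, rest push out)
#4 stroke→R3  (J1 effort already set via bond 5)

1  (I1 all integral)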